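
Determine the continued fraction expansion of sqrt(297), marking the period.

[17; (4, 3, 1, 1, 2, 1, 1, 3, 4, 34)]

Write x_i = (sqrt(297) + m_i)/d_i with (m_0, d_0) = (0, 1). a_0 = floor(sqrt(297)) = 17, since 17^2 = 289 <= 297 < 324 = 18^2.
Iterate m_{i+1} = d_i*a_i - m_i, d_{i+1} = (297 - m_{i+1}^2)/d_i, a_{i+1} = floor((a_0 + m_{i+1})/d_{i+1}):
  m_1 = 1*17 - 0 = 17, d_1 = (297 - 17^2)/1 = 8/1 = 8, a_1 = floor((17 + 17)/8) = 4.
  m_2 = 8*4 - 17 = 15, d_2 = (297 - 15^2)/8 = 72/8 = 9, a_2 = floor((17 + 15)/9) = 3.
  m_3 = 9*3 - 15 = 12, d_3 = (297 - 12^2)/9 = 153/9 = 17, a_3 = floor((17 + 12)/17) = 1.
  m_4 = 17*1 - 12 = 5, d_4 = (297 - 5^2)/17 = 272/17 = 16, a_4 = floor((17 + 5)/16) = 1.
  m_5 = 16*1 - 5 = 11, d_5 = (297 - 11^2)/16 = 176/16 = 11, a_5 = floor((17 + 11)/11) = 2.
  m_6 = 11*2 - 11 = 11, d_6 = (297 - 11^2)/11 = 176/11 = 16, a_6 = floor((17 + 11)/16) = 1.
  m_7 = 16*1 - 11 = 5, d_7 = (297 - 5^2)/16 = 272/16 = 17, a_7 = floor((17 + 5)/17) = 1.
  m_8 = 17*1 - 5 = 12, d_8 = (297 - 12^2)/17 = 153/17 = 9, a_8 = floor((17 + 12)/9) = 3.
  m_9 = 9*3 - 12 = 15, d_9 = (297 - 15^2)/9 = 72/9 = 8, a_9 = floor((17 + 15)/8) = 4.
  m_10 = 8*4 - 15 = 17, d_10 = (297 - 17^2)/8 = 8/8 = 1, a_10 = floor((17 + 17)/1) = 34.
  m_11 = 1*34 - 17 = 17, d_11 = (297 - 17^2)/1 = 8/1 = 8: (m_11, d_11) = (m_1, d_1) = (17, 8), so from here the quotients repeat a_1, ..., a_10; the period length is 10.
Hence the expansion of sqrt(297) is a_0 = 17 followed by the repeating block 4, 3, 1, 1, 2, 1, 1, 3, 4, 34 (period 10).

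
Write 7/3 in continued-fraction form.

[2; 3]

Run the Euclidean algorithm on 7 and 3; the successive quotients are the partial quotients a_0, a_1, ... (each step inverts the fractional part left over by the previous one):
  7 = 2*3 + 1, so a_0 = 2.
  3 = 3*1 + 0, so a_1 = 3.
The remainder reaches 0 after 2 divisions, so the expansion has 2 partial quotients, read off in order.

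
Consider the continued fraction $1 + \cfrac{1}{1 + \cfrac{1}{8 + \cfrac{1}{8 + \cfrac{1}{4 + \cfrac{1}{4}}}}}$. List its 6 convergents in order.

1/1, 2/1, 17/9, 138/73, 569/301, 2414/1277

Using the convergent recurrence p_i = a_i*p_{i-1} + p_{i-2}, q_i = a_i*q_{i-1} + q_{i-2} with p_{-2}=0, p_{-1}=1, q_{-2}=1, q_{-1}=0:
  i=0: a_0=1, p_0 = 1*1 + 0 = 1, q_0 = 1*0 + 1 = 1.
  i=1: a_1=1, p_1 = 1*1 + 1 = 2, q_1 = 1*1 + 0 = 1.
  i=2: a_2=8, p_2 = 8*2 + 1 = 17, q_2 = 8*1 + 1 = 9.
  i=3: a_3=8, p_3 = 8*17 + 2 = 138, q_3 = 8*9 + 1 = 73.
  i=4: a_4=4, p_4 = 4*138 + 17 = 569, q_4 = 4*73 + 9 = 301.
  i=5: a_5=4, p_5 = 4*569 + 138 = 2414, q_5 = 4*301 + 73 = 1277.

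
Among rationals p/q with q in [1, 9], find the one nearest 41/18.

16/7

Expand x = 41/18 as a continued fraction with the Euclidean algorithm:
  41 = 2*18 + 5, so a_0 = 2.
  18 = 3*5 + 3, so a_1 = 3.
  5 = 1*3 + 2, so a_2 = 1.
  3 = 1*2 + 1, so a_3 = 1.
  2 = 2*1 + 0, so a_4 = 2.
so x = [2; 3, 1, 1, 2].
Convergents (p_i = a_i*p_{i-1} + p_{i-2}, q_i = a_i*q_{i-1} + q_{i-2} with p_{-2}=0, p_{-1}=1, q_{-2}=1, q_{-1}=0), until the denominator exceeds 9:
  i=0: a_0=2, p_0 = 2*1 + 0 = 2, q_0 = 2*0 + 1 = 1.
  i=1: a_1=3, p_1 = 3*2 + 1 = 7, q_1 = 3*1 + 0 = 3.
  i=2: a_2=1, p_2 = 1*7 + 2 = 9, q_2 = 1*3 + 1 = 4.
  i=3: a_3=1, p_3 = 1*9 + 7 = 16, q_3 = 1*4 + 3 = 7.
  i=4: a_4=2, p_4 = 2*16 + 9 = 41, q_4 = 2*7 + 4 = 18.
q_4 = 18 > 9, so the last convergent with denominator <= 9 is p_3/q_3 = 16/7.
The closest fraction with denominator <= 9 is either p_3/q_3 or the intermediate fraction (k*p_3 + p_2)/(k*q_3 + q_2) with the largest k >= 1 whose denominator stays <= 9; these approach x as k grows, and every other convergent or intermediate fraction in range is farther away.
Largest k: floor((9 - q_2)/q_3) = floor((9 - 4)/7) = 0.
Since k = 0, no intermediate fraction beyond p_3/q_3 has denominator <= 9, so the convergent 16/7 is the closest (its error is |41*7 - 16*18|/(18*7) = 1/126).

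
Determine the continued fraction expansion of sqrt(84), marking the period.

[9; (6, 18)]

Write x_i = (sqrt(84) + m_i)/d_i with (m_0, d_0) = (0, 1). a_0 = floor(sqrt(84)) = 9, since 9^2 = 81 <= 84 < 100 = 10^2.
Iterate m_{i+1} = d_i*a_i - m_i, d_{i+1} = (84 - m_{i+1}^2)/d_i, a_{i+1} = floor((a_0 + m_{i+1})/d_{i+1}):
  m_1 = 1*9 - 0 = 9, d_1 = (84 - 9^2)/1 = 3/1 = 3, a_1 = floor((9 + 9)/3) = 6.
  m_2 = 3*6 - 9 = 9, d_2 = (84 - 9^2)/3 = 3/3 = 1, a_2 = floor((9 + 9)/1) = 18.
  m_3 = 1*18 - 9 = 9, d_3 = (84 - 9^2)/1 = 3/1 = 3: (m_3, d_3) = (m_1, d_1) = (9, 3), so from here the quotients repeat a_1, a_2; the period length is 2.
Hence the expansion of sqrt(84) is a_0 = 9 followed by the repeating block 6, 18 (period 2).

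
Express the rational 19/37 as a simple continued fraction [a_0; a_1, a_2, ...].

[0; 1, 1, 18]

Run the Euclidean algorithm on 19 and 37; the successive quotients are the partial quotients a_0, a_1, ... (each step inverts the fractional part left over by the previous one):
  19 = 0*37 + 19, so a_0 = 0.
  37 = 1*19 + 18, so a_1 = 1.
  19 = 1*18 + 1, so a_2 = 1.
  18 = 18*1 + 0, so a_3 = 18.
The remainder reaches 0 after 4 divisions, so the expansion has 4 partial quotients, read off in order.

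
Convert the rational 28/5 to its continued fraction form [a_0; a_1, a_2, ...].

[5; 1, 1, 2]

Run the Euclidean algorithm on 28 and 5; the successive quotients are the partial quotients a_0, a_1, ... (each step inverts the fractional part left over by the previous one):
  28 = 5*5 + 3, so a_0 = 5.
  5 = 1*3 + 2, so a_1 = 1.
  3 = 1*2 + 1, so a_2 = 1.
  2 = 2*1 + 0, so a_3 = 2.
The remainder reaches 0 after 4 divisions, so the expansion has 4 partial quotients, read off in order.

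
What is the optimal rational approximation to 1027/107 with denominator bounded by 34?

Expand x = 1027/107 as a continued fraction with the Euclidean algorithm:
  1027 = 9*107 + 64, so a_0 = 9.
  107 = 1*64 + 43, so a_1 = 1.
  64 = 1*43 + 21, so a_2 = 1.
  43 = 2*21 + 1, so a_3 = 2.
  21 = 21*1 + 0, so a_4 = 21.
so x = [9; 1, 1, 2, 21].
Convergents (p_i = a_i*p_{i-1} + p_{i-2}, q_i = a_i*q_{i-1} + q_{i-2} with p_{-2}=0, p_{-1}=1, q_{-2}=1, q_{-1}=0), until the denominator exceeds 34:
  i=0: a_0=9, p_0 = 9*1 + 0 = 9, q_0 = 9*0 + 1 = 1.
  i=1: a_1=1, p_1 = 1*9 + 1 = 10, q_1 = 1*1 + 0 = 1.
  i=2: a_2=1, p_2 = 1*10 + 9 = 19, q_2 = 1*1 + 1 = 2.
  i=3: a_3=2, p_3 = 2*19 + 10 = 48, q_3 = 2*2 + 1 = 5.
  i=4: a_4=21, p_4 = 21*48 + 19 = 1027, q_4 = 21*5 + 2 = 107.
q_4 = 107 > 34, so the last convergent with denominator <= 34 is p_3/q_3 = 48/5.
The closest fraction with denominator <= 34 is either p_3/q_3 or the intermediate fraction (k*p_3 + p_2)/(k*q_3 + q_2) with the largest k >= 1 whose denominator stays <= 34; these approach x as k grows, and every other convergent or intermediate fraction in range is farther away.
Largest k: floor((34 - q_2)/q_3) = floor((34 - 2)/5) = 6.
That gives (6*48 + 19)/(6*5 + 2) = 307/32.
Compare the errors: |x - 48/5| = |1027*5 - 48*107|/(107*5) = 1/535, and |x - 307/32| = |1027*32 - 307*107|/(107*32) = 15/3424.
Cross-multiplying, 1*3424 = 3424 < 8025 = 15*535, so 1/535 is smaller: the convergent 48/5 is closer to x than 307/32.

48/5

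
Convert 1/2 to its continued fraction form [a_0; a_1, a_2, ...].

[0; 2]

Run the Euclidean algorithm on 1 and 2; the successive quotients are the partial quotients a_0, a_1, ... (each step inverts the fractional part left over by the previous one):
  1 = 0*2 + 1, so a_0 = 0.
  2 = 2*1 + 0, so a_1 = 2.
The remainder reaches 0 after 2 divisions, so the expansion has 2 partial quotients, read off in order.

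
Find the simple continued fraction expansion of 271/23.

[11; 1, 3, 1, 1, 2]

Run the Euclidean algorithm on 271 and 23; the successive quotients are the partial quotients a_0, a_1, ... (each step inverts the fractional part left over by the previous one):
  271 = 11*23 + 18, so a_0 = 11.
  23 = 1*18 + 5, so a_1 = 1.
  18 = 3*5 + 3, so a_2 = 3.
  5 = 1*3 + 2, so a_3 = 1.
  3 = 1*2 + 1, so a_4 = 1.
  2 = 2*1 + 0, so a_5 = 2.
The remainder reaches 0 after 6 divisions, so the expansion has 6 partial quotients, read off in order.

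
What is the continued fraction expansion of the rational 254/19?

Run the Euclidean algorithm on 254 and 19; the successive quotients are the partial quotients a_0, a_1, ... (each step inverts the fractional part left over by the previous one):
  254 = 13*19 + 7, so a_0 = 13.
  19 = 2*7 + 5, so a_1 = 2.
  7 = 1*5 + 2, so a_2 = 1.
  5 = 2*2 + 1, so a_3 = 2.
  2 = 2*1 + 0, so a_4 = 2.
The remainder reaches 0 after 5 divisions, so the expansion has 5 partial quotients, read off in order.

[13; 2, 1, 2, 2]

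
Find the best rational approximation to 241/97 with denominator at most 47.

82/33

Expand x = 241/97 as a continued fraction with the Euclidean algorithm:
  241 = 2*97 + 47, so a_0 = 2.
  97 = 2*47 + 3, so a_1 = 2.
  47 = 15*3 + 2, so a_2 = 15.
  3 = 1*2 + 1, so a_3 = 1.
  2 = 2*1 + 0, so a_4 = 2.
so x = [2; 2, 15, 1, 2].
Convergents (p_i = a_i*p_{i-1} + p_{i-2}, q_i = a_i*q_{i-1} + q_{i-2} with p_{-2}=0, p_{-1}=1, q_{-2}=1, q_{-1}=0), until the denominator exceeds 47:
  i=0: a_0=2, p_0 = 2*1 + 0 = 2, q_0 = 2*0 + 1 = 1.
  i=1: a_1=2, p_1 = 2*2 + 1 = 5, q_1 = 2*1 + 0 = 2.
  i=2: a_2=15, p_2 = 15*5 + 2 = 77, q_2 = 15*2 + 1 = 31.
  i=3: a_3=1, p_3 = 1*77 + 5 = 82, q_3 = 1*31 + 2 = 33.
  i=4: a_4=2, p_4 = 2*82 + 77 = 241, q_4 = 2*33 + 31 = 97.
q_4 = 97 > 47, so the last convergent with denominator <= 47 is p_3/q_3 = 82/33.
The closest fraction with denominator <= 47 is either p_3/q_3 or the intermediate fraction (k*p_3 + p_2)/(k*q_3 + q_2) with the largest k >= 1 whose denominator stays <= 47; these approach x as k grows, and every other convergent or intermediate fraction in range is farther away.
Largest k: floor((47 - q_2)/q_3) = floor((47 - 31)/33) = 0.
Since k = 0, no intermediate fraction beyond p_3/q_3 has denominator <= 47, so the convergent 82/33 is the closest (its error is |241*33 - 82*97|/(97*33) = 1/3201).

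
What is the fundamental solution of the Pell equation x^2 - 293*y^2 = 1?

First expand sqrt(293) as a continued fraction. With x_i = (sqrt(293) + m_i)/d_i and (m_0, d_0) = (0, 1): a_0 = floor(sqrt(293)) = 17, since 17^2 = 289 <= 293 < 324 = 18^2.
Iterate m_{i+1} = d_i*a_i - m_i, d_{i+1} = (293 - m_{i+1}^2)/d_i, a_{i+1} = floor((a_0 + m_{i+1})/d_{i+1}):
  m_1 = 1*17 - 0 = 17, d_1 = (293 - 17^2)/1 = 4/1 = 4, a_1 = floor((17 + 17)/4) = 8.
  m_2 = 4*8 - 17 = 15, d_2 = (293 - 15^2)/4 = 68/4 = 17, a_2 = floor((17 + 15)/17) = 1.
  m_3 = 17*1 - 15 = 2, d_3 = (293 - 2^2)/17 = 289/17 = 17, a_3 = floor((17 + 2)/17) = 1.
  m_4 = 17*1 - 2 = 15, d_4 = (293 - 15^2)/17 = 68/17 = 4, a_4 = floor((17 + 15)/4) = 8.
  m_5 = 4*8 - 15 = 17, d_5 = (293 - 17^2)/4 = 4/4 = 1, a_5 = floor((17 + 17)/1) = 34.
  m_6 = 1*34 - 17 = 17, d_6 = (293 - 17^2)/1 = 4/1 = 4: (m_6, d_6) = (m_1, d_1) = (17, 4), so from here the quotients repeat a_1, ..., a_5; the period length is 5.
So sqrt(293) = [17; (8, 1, 1, 8, 34)] with period length k = 5.
k is odd, so (p_{k-1}, q_{k-1}) only solves x^2 - 293y^2 = -1 and the fundamental solution of x^2 - 293y^2 = 1 is (p_{2k-1}, q_{2k-1}) = (p_9, q_9); compute convergents through index 9, running through the period twice.
Convergents (p_i = a_i*p_{i-1} + p_{i-2}, q_i = a_i*q_{i-1} + q_{i-2} with p_{-2}=0, p_{-1}=1, q_{-2}=1, q_{-1}=0):
  i=0: a_0=17, p_0 = 17*1 + 0 = 17, q_0 = 17*0 + 1 = 1.
  i=1: a_1=8, p_1 = 8*17 + 1 = 137, q_1 = 8*1 + 0 = 8.
  i=2: a_2=1, p_2 = 1*137 + 17 = 154, q_2 = 1*8 + 1 = 9.
  i=3: a_3=1, p_3 = 1*154 + 137 = 291, q_3 = 1*9 + 8 = 17.
  i=4: a_4=8, p_4 = 8*291 + 154 = 2482, q_4 = 8*17 + 9 = 145.
  i=5: a_5=34, p_5 = 34*2482 + 291 = 84679, q_5 = 34*145 + 17 = 4947.
  i=6: a_6=8, p_6 = 8*84679 + 2482 = 679914, q_6 = 8*4947 + 145 = 39721.
  i=7: a_7=1, p_7 = 1*679914 + 84679 = 764593, q_7 = 1*39721 + 4947 = 44668.
  i=8: a_8=1, p_8 = 1*764593 + 679914 = 1444507, q_8 = 1*44668 + 39721 = 84389.
  i=9: a_9=8, p_9 = 8*1444507 + 764593 = 12320649, q_9 = 8*84389 + 44668 = 719780.
Indeed p_4^2 - 293*q_4^2 = 6160324 - 6160325 = -1, not +1.
Check: 12320649^2 - 293*719780^2 = 151798391781201 - 151798391781200 = 1, so (x, y) = (12320649, 719780) solves the equation, and by the theorem it is the least positive solution.

(x, y) = (12320649, 719780)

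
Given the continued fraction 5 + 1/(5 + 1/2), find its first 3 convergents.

Using the convergent recurrence p_i = a_i*p_{i-1} + p_{i-2}, q_i = a_i*q_{i-1} + q_{i-2} with p_{-2}=0, p_{-1}=1, q_{-2}=1, q_{-1}=0:
  i=0: a_0=5, p_0 = 5*1 + 0 = 5, q_0 = 5*0 + 1 = 1.
  i=1: a_1=5, p_1 = 5*5 + 1 = 26, q_1 = 5*1 + 0 = 5.
  i=2: a_2=2, p_2 = 2*26 + 5 = 57, q_2 = 2*5 + 1 = 11.

5/1, 26/5, 57/11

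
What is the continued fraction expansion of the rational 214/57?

[3; 1, 3, 14]

Run the Euclidean algorithm on 214 and 57; the successive quotients are the partial quotients a_0, a_1, ... (each step inverts the fractional part left over by the previous one):
  214 = 3*57 + 43, so a_0 = 3.
  57 = 1*43 + 14, so a_1 = 1.
  43 = 3*14 + 1, so a_2 = 3.
  14 = 14*1 + 0, so a_3 = 14.
The remainder reaches 0 after 4 divisions, so the expansion has 4 partial quotients, read off in order.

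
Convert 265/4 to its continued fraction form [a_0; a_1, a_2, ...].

Run the Euclidean algorithm on 265 and 4; the successive quotients are the partial quotients a_0, a_1, ... (each step inverts the fractional part left over by the previous one):
  265 = 66*4 + 1, so a_0 = 66.
  4 = 4*1 + 0, so a_1 = 4.
The remainder reaches 0 after 2 divisions, so the expansion has 2 partial quotients, read off in order.

[66; 4]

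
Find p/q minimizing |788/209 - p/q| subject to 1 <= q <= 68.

Expand x = 788/209 as a continued fraction with the Euclidean algorithm:
  788 = 3*209 + 161, so a_0 = 3.
  209 = 1*161 + 48, so a_1 = 1.
  161 = 3*48 + 17, so a_2 = 3.
  48 = 2*17 + 14, so a_3 = 2.
  17 = 1*14 + 3, so a_4 = 1.
  14 = 4*3 + 2, so a_5 = 4.
  3 = 1*2 + 1, so a_6 = 1.
  2 = 2*1 + 0, so a_7 = 2.
so x = [3; 1, 3, 2, 1, 4, 1, 2].
Convergents (p_i = a_i*p_{i-1} + p_{i-2}, q_i = a_i*q_{i-1} + q_{i-2} with p_{-2}=0, p_{-1}=1, q_{-2}=1, q_{-1}=0), until the denominator exceeds 68:
  i=0: a_0=3, p_0 = 3*1 + 0 = 3, q_0 = 3*0 + 1 = 1.
  i=1: a_1=1, p_1 = 1*3 + 1 = 4, q_1 = 1*1 + 0 = 1.
  i=2: a_2=3, p_2 = 3*4 + 3 = 15, q_2 = 3*1 + 1 = 4.
  i=3: a_3=2, p_3 = 2*15 + 4 = 34, q_3 = 2*4 + 1 = 9.
  i=4: a_4=1, p_4 = 1*34 + 15 = 49, q_4 = 1*9 + 4 = 13.
  i=5: a_5=4, p_5 = 4*49 + 34 = 230, q_5 = 4*13 + 9 = 61.
  i=6: a_6=1, p_6 = 1*230 + 49 = 279, q_6 = 1*61 + 13 = 74.
q_6 = 74 > 68, so the last convergent with denominator <= 68 is p_5/q_5 = 230/61.
The closest fraction with denominator <= 68 is either p_5/q_5 or the intermediate fraction (k*p_5 + p_4)/(k*q_5 + q_4) with the largest k >= 1 whose denominator stays <= 68; these approach x as k grows, and every other convergent or intermediate fraction in range is farther away.
Largest k: floor((68 - q_4)/q_5) = floor((68 - 13)/61) = 0.
Since k = 0, no intermediate fraction beyond p_5/q_5 has denominator <= 68, so the convergent 230/61 is the closest (its error is |788*61 - 230*209|/(209*61) = 2/12749).

230/61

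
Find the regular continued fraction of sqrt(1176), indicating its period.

Write x_i = (sqrt(1176) + m_i)/d_i with (m_0, d_0) = (0, 1). a_0 = floor(sqrt(1176)) = 34, since 34^2 = 1156 <= 1176 < 1225 = 35^2.
Iterate m_{i+1} = d_i*a_i - m_i, d_{i+1} = (1176 - m_{i+1}^2)/d_i, a_{i+1} = floor((a_0 + m_{i+1})/d_{i+1}):
  m_1 = 1*34 - 0 = 34, d_1 = (1176 - 34^2)/1 = 20/1 = 20, a_1 = floor((34 + 34)/20) = 3.
  m_2 = 20*3 - 34 = 26, d_2 = (1176 - 26^2)/20 = 500/20 = 25, a_2 = floor((34 + 26)/25) = 2.
  m_3 = 25*2 - 26 = 24, d_3 = (1176 - 24^2)/25 = 600/25 = 24, a_3 = floor((34 + 24)/24) = 2.
  m_4 = 24*2 - 24 = 24, d_4 = (1176 - 24^2)/24 = 600/24 = 25, a_4 = floor((34 + 24)/25) = 2.
  m_5 = 25*2 - 24 = 26, d_5 = (1176 - 26^2)/25 = 500/25 = 20, a_5 = floor((34 + 26)/20) = 3.
  m_6 = 20*3 - 26 = 34, d_6 = (1176 - 34^2)/20 = 20/20 = 1, a_6 = floor((34 + 34)/1) = 68.
  m_7 = 1*68 - 34 = 34, d_7 = (1176 - 34^2)/1 = 20/1 = 20: (m_7, d_7) = (m_1, d_1) = (34, 20), so from here the quotients repeat a_1, ..., a_6; the period length is 6.
Hence the expansion of sqrt(1176) is a_0 = 34 followed by the repeating block 3, 2, 2, 2, 3, 68 (period 6).

[34; (3, 2, 2, 2, 3, 68)]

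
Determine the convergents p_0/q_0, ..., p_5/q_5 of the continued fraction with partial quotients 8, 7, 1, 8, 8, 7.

Using the convergent recurrence p_i = a_i*p_{i-1} + p_{i-2}, q_i = a_i*q_{i-1} + q_{i-2} with p_{-2}=0, p_{-1}=1, q_{-2}=1, q_{-1}=0:
  i=0: a_0=8, p_0 = 8*1 + 0 = 8, q_0 = 8*0 + 1 = 1.
  i=1: a_1=7, p_1 = 7*8 + 1 = 57, q_1 = 7*1 + 0 = 7.
  i=2: a_2=1, p_2 = 1*57 + 8 = 65, q_2 = 1*7 + 1 = 8.
  i=3: a_3=8, p_3 = 8*65 + 57 = 577, q_3 = 8*8 + 7 = 71.
  i=4: a_4=8, p_4 = 8*577 + 65 = 4681, q_4 = 8*71 + 8 = 576.
  i=5: a_5=7, p_5 = 7*4681 + 577 = 33344, q_5 = 7*576 + 71 = 4103.

8/1, 57/7, 65/8, 577/71, 4681/576, 33344/4103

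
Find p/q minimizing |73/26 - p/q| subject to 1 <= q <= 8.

Expand x = 73/26 as a continued fraction with the Euclidean algorithm:
  73 = 2*26 + 21, so a_0 = 2.
  26 = 1*21 + 5, so a_1 = 1.
  21 = 4*5 + 1, so a_2 = 4.
  5 = 5*1 + 0, so a_3 = 5.
so x = [2; 1, 4, 5].
Convergents (p_i = a_i*p_{i-1} + p_{i-2}, q_i = a_i*q_{i-1} + q_{i-2} with p_{-2}=0, p_{-1}=1, q_{-2}=1, q_{-1}=0), until the denominator exceeds 8:
  i=0: a_0=2, p_0 = 2*1 + 0 = 2, q_0 = 2*0 + 1 = 1.
  i=1: a_1=1, p_1 = 1*2 + 1 = 3, q_1 = 1*1 + 0 = 1.
  i=2: a_2=4, p_2 = 4*3 + 2 = 14, q_2 = 4*1 + 1 = 5.
  i=3: a_3=5, p_3 = 5*14 + 3 = 73, q_3 = 5*5 + 1 = 26.
q_3 = 26 > 8, so the last convergent with denominator <= 8 is p_2/q_2 = 14/5.
The closest fraction with denominator <= 8 is either p_2/q_2 or the intermediate fraction (k*p_2 + p_1)/(k*q_2 + q_1) with the largest k >= 1 whose denominator stays <= 8; these approach x as k grows, and every other convergent or intermediate fraction in range is farther away.
Largest k: floor((8 - q_1)/q_2) = floor((8 - 1)/5) = 1.
That gives (1*14 + 3)/(1*5 + 1) = 17/6.
Compare the errors: |x - 14/5| = |73*5 - 14*26|/(26*5) = 1/130, and |x - 17/6| = |73*6 - 17*26|/(26*6) = 4/156.
Cross-multiplying, 1*156 = 156 < 520 = 4*130, so 1/130 is smaller: the convergent 14/5 is closer to x than 17/6.

14/5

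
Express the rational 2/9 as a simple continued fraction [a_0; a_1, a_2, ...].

[0; 4, 2]

Run the Euclidean algorithm on 2 and 9; the successive quotients are the partial quotients a_0, a_1, ... (each step inverts the fractional part left over by the previous one):
  2 = 0*9 + 2, so a_0 = 0.
  9 = 4*2 + 1, so a_1 = 4.
  2 = 2*1 + 0, so a_2 = 2.
The remainder reaches 0 after 3 divisions, so the expansion has 3 partial quotients, read off in order.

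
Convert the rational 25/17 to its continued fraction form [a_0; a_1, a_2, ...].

Run the Euclidean algorithm on 25 and 17; the successive quotients are the partial quotients a_0, a_1, ... (each step inverts the fractional part left over by the previous one):
  25 = 1*17 + 8, so a_0 = 1.
  17 = 2*8 + 1, so a_1 = 2.
  8 = 8*1 + 0, so a_2 = 8.
The remainder reaches 0 after 3 divisions, so the expansion has 3 partial quotients, read off in order.

[1; 2, 8]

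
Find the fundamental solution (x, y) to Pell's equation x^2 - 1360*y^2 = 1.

First expand sqrt(1360) as a continued fraction. With x_i = (sqrt(1360) + m_i)/d_i and (m_0, d_0) = (0, 1): a_0 = floor(sqrt(1360)) = 36, since 36^2 = 1296 <= 1360 < 1369 = 37^2.
Iterate m_{i+1} = d_i*a_i - m_i, d_{i+1} = (1360 - m_{i+1}^2)/d_i, a_{i+1} = floor((a_0 + m_{i+1})/d_{i+1}):
  m_1 = 1*36 - 0 = 36, d_1 = (1360 - 36^2)/1 = 64/1 = 64, a_1 = floor((36 + 36)/64) = 1.
  m_2 = 64*1 - 36 = 28, d_2 = (1360 - 28^2)/64 = 576/64 = 9, a_2 = floor((36 + 28)/9) = 7.
  m_3 = 9*7 - 28 = 35, d_3 = (1360 - 35^2)/9 = 135/9 = 15, a_3 = floor((36 + 35)/15) = 4.
  m_4 = 15*4 - 35 = 25, d_4 = (1360 - 25^2)/15 = 735/15 = 49, a_4 = floor((36 + 25)/49) = 1.
  m_5 = 49*1 - 25 = 24, d_5 = (1360 - 24^2)/49 = 784/49 = 16, a_5 = floor((36 + 24)/16) = 3.
  m_6 = 16*3 - 24 = 24, d_6 = (1360 - 24^2)/16 = 784/16 = 49, a_6 = floor((36 + 24)/49) = 1.
  m_7 = 49*1 - 24 = 25, d_7 = (1360 - 25^2)/49 = 735/49 = 15, a_7 = floor((36 + 25)/15) = 4.
  m_8 = 15*4 - 25 = 35, d_8 = (1360 - 35^2)/15 = 135/15 = 9, a_8 = floor((36 + 35)/9) = 7.
  m_9 = 9*7 - 35 = 28, d_9 = (1360 - 28^2)/9 = 576/9 = 64, a_9 = floor((36 + 28)/64) = 1.
  m_10 = 64*1 - 28 = 36, d_10 = (1360 - 36^2)/64 = 64/64 = 1, a_10 = floor((36 + 36)/1) = 72.
  m_11 = 1*72 - 36 = 36, d_11 = (1360 - 36^2)/1 = 64/1 = 64: (m_11, d_11) = (m_1, d_1) = (36, 64), so from here the quotients repeat a_1, ..., a_10; the period length is 10.
So sqrt(1360) = [36; (1, 7, 4, 1, 3, 1, 4, 7, 1, 72)] with period length k = 10.
k is even, so the fundamental solution of x^2 - 1360y^2 = 1 is (p_{k-1}, q_{k-1}) = (p_9, q_9); compute convergents through index 9.
Convergents (p_i = a_i*p_{i-1} + p_{i-2}, q_i = a_i*q_{i-1} + q_{i-2} with p_{-2}=0, p_{-1}=1, q_{-2}=1, q_{-1}=0):
  i=0: a_0=36, p_0 = 36*1 + 0 = 36, q_0 = 36*0 + 1 = 1.
  i=1: a_1=1, p_1 = 1*36 + 1 = 37, q_1 = 1*1 + 0 = 1.
  i=2: a_2=7, p_2 = 7*37 + 36 = 295, q_2 = 7*1 + 1 = 8.
  i=3: a_3=4, p_3 = 4*295 + 37 = 1217, q_3 = 4*8 + 1 = 33.
  i=4: a_4=1, p_4 = 1*1217 + 295 = 1512, q_4 = 1*33 + 8 = 41.
  i=5: a_5=3, p_5 = 3*1512 + 1217 = 5753, q_5 = 3*41 + 33 = 156.
  i=6: a_6=1, p_6 = 1*5753 + 1512 = 7265, q_6 = 1*156 + 41 = 197.
  i=7: a_7=4, p_7 = 4*7265 + 5753 = 34813, q_7 = 4*197 + 156 = 944.
  i=8: a_8=7, p_8 = 7*34813 + 7265 = 250956, q_8 = 7*944 + 197 = 6805.
  i=9: a_9=1, p_9 = 1*250956 + 34813 = 285769, q_9 = 1*6805 + 944 = 7749.
Check: 285769^2 - 1360*7749^2 = 81663921361 - 81663921360 = 1, so (x, y) = (285769, 7749) solves the equation, and by the theorem it is the least positive solution.

(x, y) = (285769, 7749)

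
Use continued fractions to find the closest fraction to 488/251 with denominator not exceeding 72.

Expand x = 488/251 as a continued fraction with the Euclidean algorithm:
  488 = 1*251 + 237, so a_0 = 1.
  251 = 1*237 + 14, so a_1 = 1.
  237 = 16*14 + 13, so a_2 = 16.
  14 = 1*13 + 1, so a_3 = 1.
  13 = 13*1 + 0, so a_4 = 13.
so x = [1; 1, 16, 1, 13].
Convergents (p_i = a_i*p_{i-1} + p_{i-2}, q_i = a_i*q_{i-1} + q_{i-2} with p_{-2}=0, p_{-1}=1, q_{-2}=1, q_{-1}=0), until the denominator exceeds 72:
  i=0: a_0=1, p_0 = 1*1 + 0 = 1, q_0 = 1*0 + 1 = 1.
  i=1: a_1=1, p_1 = 1*1 + 1 = 2, q_1 = 1*1 + 0 = 1.
  i=2: a_2=16, p_2 = 16*2 + 1 = 33, q_2 = 16*1 + 1 = 17.
  i=3: a_3=1, p_3 = 1*33 + 2 = 35, q_3 = 1*17 + 1 = 18.
  i=4: a_4=13, p_4 = 13*35 + 33 = 488, q_4 = 13*18 + 17 = 251.
q_4 = 251 > 72, so the last convergent with denominator <= 72 is p_3/q_3 = 35/18.
The closest fraction with denominator <= 72 is either p_3/q_3 or the intermediate fraction (k*p_3 + p_2)/(k*q_3 + q_2) with the largest k >= 1 whose denominator stays <= 72; these approach x as k grows, and every other convergent or intermediate fraction in range is farther away.
Largest k: floor((72 - q_2)/q_3) = floor((72 - 17)/18) = 3.
That gives (3*35 + 33)/(3*18 + 17) = 138/71.
Compare the errors: |x - 35/18| = |488*18 - 35*251|/(251*18) = 1/4518, and |x - 138/71| = |488*71 - 138*251|/(251*71) = 10/17821.
Cross-multiplying, 1*17821 = 17821 < 45180 = 10*4518, so 1/4518 is smaller: the convergent 35/18 is closer to x than 138/71.

35/18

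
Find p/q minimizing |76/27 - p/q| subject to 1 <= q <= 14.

Expand x = 76/27 as a continued fraction with the Euclidean algorithm:
  76 = 2*27 + 22, so a_0 = 2.
  27 = 1*22 + 5, so a_1 = 1.
  22 = 4*5 + 2, so a_2 = 4.
  5 = 2*2 + 1, so a_3 = 2.
  2 = 2*1 + 0, so a_4 = 2.
so x = [2; 1, 4, 2, 2].
Convergents (p_i = a_i*p_{i-1} + p_{i-2}, q_i = a_i*q_{i-1} + q_{i-2} with p_{-2}=0, p_{-1}=1, q_{-2}=1, q_{-1}=0), until the denominator exceeds 14:
  i=0: a_0=2, p_0 = 2*1 + 0 = 2, q_0 = 2*0 + 1 = 1.
  i=1: a_1=1, p_1 = 1*2 + 1 = 3, q_1 = 1*1 + 0 = 1.
  i=2: a_2=4, p_2 = 4*3 + 2 = 14, q_2 = 4*1 + 1 = 5.
  i=3: a_3=2, p_3 = 2*14 + 3 = 31, q_3 = 2*5 + 1 = 11.
  i=4: a_4=2, p_4 = 2*31 + 14 = 76, q_4 = 2*11 + 5 = 27.
q_4 = 27 > 14, so the last convergent with denominator <= 14 is p_3/q_3 = 31/11.
The closest fraction with denominator <= 14 is either p_3/q_3 or the intermediate fraction (k*p_3 + p_2)/(k*q_3 + q_2) with the largest k >= 1 whose denominator stays <= 14; these approach x as k grows, and every other convergent or intermediate fraction in range is farther away.
Largest k: floor((14 - q_2)/q_3) = floor((14 - 5)/11) = 0.
Since k = 0, no intermediate fraction beyond p_3/q_3 has denominator <= 14, so the convergent 31/11 is the closest (its error is |76*11 - 31*27|/(27*11) = 1/297).

31/11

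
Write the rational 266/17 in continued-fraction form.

[15; 1, 1, 1, 5]

Run the Euclidean algorithm on 266 and 17; the successive quotients are the partial quotients a_0, a_1, ... (each step inverts the fractional part left over by the previous one):
  266 = 15*17 + 11, so a_0 = 15.
  17 = 1*11 + 6, so a_1 = 1.
  11 = 1*6 + 5, so a_2 = 1.
  6 = 1*5 + 1, so a_3 = 1.
  5 = 5*1 + 0, so a_4 = 5.
The remainder reaches 0 after 5 divisions, so the expansion has 5 partial quotients, read off in order.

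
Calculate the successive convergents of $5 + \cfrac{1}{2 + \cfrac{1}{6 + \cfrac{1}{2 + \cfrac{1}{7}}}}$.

5/1, 11/2, 71/13, 153/28, 1142/209

Using the convergent recurrence p_i = a_i*p_{i-1} + p_{i-2}, q_i = a_i*q_{i-1} + q_{i-2} with p_{-2}=0, p_{-1}=1, q_{-2}=1, q_{-1}=0:
  i=0: a_0=5, p_0 = 5*1 + 0 = 5, q_0 = 5*0 + 1 = 1.
  i=1: a_1=2, p_1 = 2*5 + 1 = 11, q_1 = 2*1 + 0 = 2.
  i=2: a_2=6, p_2 = 6*11 + 5 = 71, q_2 = 6*2 + 1 = 13.
  i=3: a_3=2, p_3 = 2*71 + 11 = 153, q_3 = 2*13 + 2 = 28.
  i=4: a_4=7, p_4 = 7*153 + 71 = 1142, q_4 = 7*28 + 13 = 209.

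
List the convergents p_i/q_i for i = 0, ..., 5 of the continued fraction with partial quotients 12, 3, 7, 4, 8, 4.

Using the convergent recurrence p_i = a_i*p_{i-1} + p_{i-2}, q_i = a_i*q_{i-1} + q_{i-2} with p_{-2}=0, p_{-1}=1, q_{-2}=1, q_{-1}=0:
  i=0: a_0=12, p_0 = 12*1 + 0 = 12, q_0 = 12*0 + 1 = 1.
  i=1: a_1=3, p_1 = 3*12 + 1 = 37, q_1 = 3*1 + 0 = 3.
  i=2: a_2=7, p_2 = 7*37 + 12 = 271, q_2 = 7*3 + 1 = 22.
  i=3: a_3=4, p_3 = 4*271 + 37 = 1121, q_3 = 4*22 + 3 = 91.
  i=4: a_4=8, p_4 = 8*1121 + 271 = 9239, q_4 = 8*91 + 22 = 750.
  i=5: a_5=4, p_5 = 4*9239 + 1121 = 38077, q_5 = 4*750 + 91 = 3091.

12/1, 37/3, 271/22, 1121/91, 9239/750, 38077/3091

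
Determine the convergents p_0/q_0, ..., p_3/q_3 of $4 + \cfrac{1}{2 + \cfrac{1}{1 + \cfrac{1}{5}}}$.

4/1, 9/2, 13/3, 74/17

Using the convergent recurrence p_i = a_i*p_{i-1} + p_{i-2}, q_i = a_i*q_{i-1} + q_{i-2} with p_{-2}=0, p_{-1}=1, q_{-2}=1, q_{-1}=0:
  i=0: a_0=4, p_0 = 4*1 + 0 = 4, q_0 = 4*0 + 1 = 1.
  i=1: a_1=2, p_1 = 2*4 + 1 = 9, q_1 = 2*1 + 0 = 2.
  i=2: a_2=1, p_2 = 1*9 + 4 = 13, q_2 = 1*2 + 1 = 3.
  i=3: a_3=5, p_3 = 5*13 + 9 = 74, q_3 = 5*3 + 2 = 17.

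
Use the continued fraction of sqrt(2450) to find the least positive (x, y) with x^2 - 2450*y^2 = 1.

First expand sqrt(2450) as a continued fraction. With x_i = (sqrt(2450) + m_i)/d_i and (m_0, d_0) = (0, 1): a_0 = floor(sqrt(2450)) = 49, since 49^2 = 2401 <= 2450 < 2500 = 50^2.
Iterate m_{i+1} = d_i*a_i - m_i, d_{i+1} = (2450 - m_{i+1}^2)/d_i, a_{i+1} = floor((a_0 + m_{i+1})/d_{i+1}):
  m_1 = 1*49 - 0 = 49, d_1 = (2450 - 49^2)/1 = 49/1 = 49, a_1 = floor((49 + 49)/49) = 2.
  m_2 = 49*2 - 49 = 49, d_2 = (2450 - 49^2)/49 = 49/49 = 1, a_2 = floor((49 + 49)/1) = 98.
  m_3 = 1*98 - 49 = 49, d_3 = (2450 - 49^2)/1 = 49/1 = 49: (m_3, d_3) = (m_1, d_1) = (49, 49), so from here the quotients repeat a_1, a_2; the period length is 2.
So sqrt(2450) = [49; (2, 98)] with period length k = 2.
k is even, so the fundamental solution of x^2 - 2450y^2 = 1 is (p_{k-1}, q_{k-1}) = (p_1, q_1); compute convergents through index 1.
Convergents (p_i = a_i*p_{i-1} + p_{i-2}, q_i = a_i*q_{i-1} + q_{i-2} with p_{-2}=0, p_{-1}=1, q_{-2}=1, q_{-1}=0):
  i=0: a_0=49, p_0 = 49*1 + 0 = 49, q_0 = 49*0 + 1 = 1.
  i=1: a_1=2, p_1 = 2*49 + 1 = 99, q_1 = 2*1 + 0 = 2.
Check: 99^2 - 2450*2^2 = 9801 - 9800 = 1, so (x, y) = (99, 2) solves the equation, and by the theorem it is the least positive solution.

(x, y) = (99, 2)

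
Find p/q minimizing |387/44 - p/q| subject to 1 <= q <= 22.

Expand x = 387/44 as a continued fraction with the Euclidean algorithm:
  387 = 8*44 + 35, so a_0 = 8.
  44 = 1*35 + 9, so a_1 = 1.
  35 = 3*9 + 8, so a_2 = 3.
  9 = 1*8 + 1, so a_3 = 1.
  8 = 8*1 + 0, so a_4 = 8.
so x = [8; 1, 3, 1, 8].
Convergents (p_i = a_i*p_{i-1} + p_{i-2}, q_i = a_i*q_{i-1} + q_{i-2} with p_{-2}=0, p_{-1}=1, q_{-2}=1, q_{-1}=0), until the denominator exceeds 22:
  i=0: a_0=8, p_0 = 8*1 + 0 = 8, q_0 = 8*0 + 1 = 1.
  i=1: a_1=1, p_1 = 1*8 + 1 = 9, q_1 = 1*1 + 0 = 1.
  i=2: a_2=3, p_2 = 3*9 + 8 = 35, q_2 = 3*1 + 1 = 4.
  i=3: a_3=1, p_3 = 1*35 + 9 = 44, q_3 = 1*4 + 1 = 5.
  i=4: a_4=8, p_4 = 8*44 + 35 = 387, q_4 = 8*5 + 4 = 44.
q_4 = 44 > 22, so the last convergent with denominator <= 22 is p_3/q_3 = 44/5.
The closest fraction with denominator <= 22 is either p_3/q_3 or the intermediate fraction (k*p_3 + p_2)/(k*q_3 + q_2) with the largest k >= 1 whose denominator stays <= 22; these approach x as k grows, and every other convergent or intermediate fraction in range is farther away.
Largest k: floor((22 - q_2)/q_3) = floor((22 - 4)/5) = 3.
That gives (3*44 + 35)/(3*5 + 4) = 167/19.
Compare the errors: |x - 44/5| = |387*5 - 44*44|/(44*5) = 1/220, and |x - 167/19| = |387*19 - 167*44|/(44*19) = 5/836.
Cross-multiplying, 1*836 = 836 < 1100 = 5*220, so 1/220 is smaller: the convergent 44/5 is closer to x than 167/19.

44/5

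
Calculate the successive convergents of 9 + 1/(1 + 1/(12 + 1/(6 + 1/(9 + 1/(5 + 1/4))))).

Using the convergent recurrence p_i = a_i*p_{i-1} + p_{i-2}, q_i = a_i*q_{i-1} + q_{i-2} with p_{-2}=0, p_{-1}=1, q_{-2}=1, q_{-1}=0:
  i=0: a_0=9, p_0 = 9*1 + 0 = 9, q_0 = 9*0 + 1 = 1.
  i=1: a_1=1, p_1 = 1*9 + 1 = 10, q_1 = 1*1 + 0 = 1.
  i=2: a_2=12, p_2 = 12*10 + 9 = 129, q_2 = 12*1 + 1 = 13.
  i=3: a_3=6, p_3 = 6*129 + 10 = 784, q_3 = 6*13 + 1 = 79.
  i=4: a_4=9, p_4 = 9*784 + 129 = 7185, q_4 = 9*79 + 13 = 724.
  i=5: a_5=5, p_5 = 5*7185 + 784 = 36709, q_5 = 5*724 + 79 = 3699.
  i=6: a_6=4, p_6 = 4*36709 + 7185 = 154021, q_6 = 4*3699 + 724 = 15520.

9/1, 10/1, 129/13, 784/79, 7185/724, 36709/3699, 154021/15520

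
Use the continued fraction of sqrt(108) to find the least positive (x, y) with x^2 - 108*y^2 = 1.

(x, y) = (1351, 130)

First expand sqrt(108) as a continued fraction. With x_i = (sqrt(108) + m_i)/d_i and (m_0, d_0) = (0, 1): a_0 = floor(sqrt(108)) = 10, since 10^2 = 100 <= 108 < 121 = 11^2.
Iterate m_{i+1} = d_i*a_i - m_i, d_{i+1} = (108 - m_{i+1}^2)/d_i, a_{i+1} = floor((a_0 + m_{i+1})/d_{i+1}):
  m_1 = 1*10 - 0 = 10, d_1 = (108 - 10^2)/1 = 8/1 = 8, a_1 = floor((10 + 10)/8) = 2.
  m_2 = 8*2 - 10 = 6, d_2 = (108 - 6^2)/8 = 72/8 = 9, a_2 = floor((10 + 6)/9) = 1.
  m_3 = 9*1 - 6 = 3, d_3 = (108 - 3^2)/9 = 99/9 = 11, a_3 = floor((10 + 3)/11) = 1.
  m_4 = 11*1 - 3 = 8, d_4 = (108 - 8^2)/11 = 44/11 = 4, a_4 = floor((10 + 8)/4) = 4.
  m_5 = 4*4 - 8 = 8, d_5 = (108 - 8^2)/4 = 44/4 = 11, a_5 = floor((10 + 8)/11) = 1.
  m_6 = 11*1 - 8 = 3, d_6 = (108 - 3^2)/11 = 99/11 = 9, a_6 = floor((10 + 3)/9) = 1.
  m_7 = 9*1 - 3 = 6, d_7 = (108 - 6^2)/9 = 72/9 = 8, a_7 = floor((10 + 6)/8) = 2.
  m_8 = 8*2 - 6 = 10, d_8 = (108 - 10^2)/8 = 8/8 = 1, a_8 = floor((10 + 10)/1) = 20.
  m_9 = 1*20 - 10 = 10, d_9 = (108 - 10^2)/1 = 8/1 = 8: (m_9, d_9) = (m_1, d_1) = (10, 8), so from here the quotients repeat a_1, ..., a_8; the period length is 8.
So sqrt(108) = [10; (2, 1, 1, 4, 1, 1, 2, 20)] with period length k = 8.
k is even, so the fundamental solution of x^2 - 108y^2 = 1 is (p_{k-1}, q_{k-1}) = (p_7, q_7); compute convergents through index 7.
Convergents (p_i = a_i*p_{i-1} + p_{i-2}, q_i = a_i*q_{i-1} + q_{i-2} with p_{-2}=0, p_{-1}=1, q_{-2}=1, q_{-1}=0):
  i=0: a_0=10, p_0 = 10*1 + 0 = 10, q_0 = 10*0 + 1 = 1.
  i=1: a_1=2, p_1 = 2*10 + 1 = 21, q_1 = 2*1 + 0 = 2.
  i=2: a_2=1, p_2 = 1*21 + 10 = 31, q_2 = 1*2 + 1 = 3.
  i=3: a_3=1, p_3 = 1*31 + 21 = 52, q_3 = 1*3 + 2 = 5.
  i=4: a_4=4, p_4 = 4*52 + 31 = 239, q_4 = 4*5 + 3 = 23.
  i=5: a_5=1, p_5 = 1*239 + 52 = 291, q_5 = 1*23 + 5 = 28.
  i=6: a_6=1, p_6 = 1*291 + 239 = 530, q_6 = 1*28 + 23 = 51.
  i=7: a_7=2, p_7 = 2*530 + 291 = 1351, q_7 = 2*51 + 28 = 130.
Check: 1351^2 - 108*130^2 = 1825201 - 1825200 = 1, so (x, y) = (1351, 130) solves the equation, and by the theorem it is the least positive solution.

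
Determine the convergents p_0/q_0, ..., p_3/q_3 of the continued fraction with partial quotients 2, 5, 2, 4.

2/1, 11/5, 24/11, 107/49

Using the convergent recurrence p_i = a_i*p_{i-1} + p_{i-2}, q_i = a_i*q_{i-1} + q_{i-2} with p_{-2}=0, p_{-1}=1, q_{-2}=1, q_{-1}=0:
  i=0: a_0=2, p_0 = 2*1 + 0 = 2, q_0 = 2*0 + 1 = 1.
  i=1: a_1=5, p_1 = 5*2 + 1 = 11, q_1 = 5*1 + 0 = 5.
  i=2: a_2=2, p_2 = 2*11 + 2 = 24, q_2 = 2*5 + 1 = 11.
  i=3: a_3=4, p_3 = 4*24 + 11 = 107, q_3 = 4*11 + 5 = 49.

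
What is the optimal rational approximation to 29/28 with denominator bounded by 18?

19/18

Expand x = 29/28 as a continued fraction with the Euclidean algorithm:
  29 = 1*28 + 1, so a_0 = 1.
  28 = 28*1 + 0, so a_1 = 28.
so x = [1; 28].
Convergents (p_i = a_i*p_{i-1} + p_{i-2}, q_i = a_i*q_{i-1} + q_{i-2} with p_{-2}=0, p_{-1}=1, q_{-2}=1, q_{-1}=0), until the denominator exceeds 18:
  i=0: a_0=1, p_0 = 1*1 + 0 = 1, q_0 = 1*0 + 1 = 1.
  i=1: a_1=28, p_1 = 28*1 + 1 = 29, q_1 = 28*1 + 0 = 28.
q_1 = 28 > 18, so the last convergent with denominator <= 18 is p_0/q_0 = 1/1.
The closest fraction with denominator <= 18 is either p_0/q_0 or the intermediate fraction (k*p_0 + p_{-1})/(k*q_0 + q_{-1}) with the largest k >= 1 whose denominator stays <= 18; these approach x as k grows, and every other convergent or intermediate fraction in range is farther away.
Largest k: floor((18 - q_{-1})/q_0) = floor((18 - 0)/1) = 18 (using the seeds p_{-1} = 1, q_{-1} = 0).
That gives (18*1 + 1)/(18*1 + 0) = 19/18.
Compare the errors: |x - 1/1| = |29*1 - 1*28|/(28*1) = 1/28, and |x - 19/18| = |29*18 - 19*28|/(28*18) = 10/504.
Cross-multiplying, 10*28 = 280 < 504 = 1*504, so 10/504 is smaller: the intermediate fraction 19/18 is closer to x than 1/1.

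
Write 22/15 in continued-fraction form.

[1; 2, 7]

Run the Euclidean algorithm on 22 and 15; the successive quotients are the partial quotients a_0, a_1, ... (each step inverts the fractional part left over by the previous one):
  22 = 1*15 + 7, so a_0 = 1.
  15 = 2*7 + 1, so a_1 = 2.
  7 = 7*1 + 0, so a_2 = 7.
The remainder reaches 0 after 3 divisions, so the expansion has 3 partial quotients, read off in order.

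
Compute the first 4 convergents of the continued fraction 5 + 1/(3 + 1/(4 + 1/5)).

Using the convergent recurrence p_i = a_i*p_{i-1} + p_{i-2}, q_i = a_i*q_{i-1} + q_{i-2} with p_{-2}=0, p_{-1}=1, q_{-2}=1, q_{-1}=0:
  i=0: a_0=5, p_0 = 5*1 + 0 = 5, q_0 = 5*0 + 1 = 1.
  i=1: a_1=3, p_1 = 3*5 + 1 = 16, q_1 = 3*1 + 0 = 3.
  i=2: a_2=4, p_2 = 4*16 + 5 = 69, q_2 = 4*3 + 1 = 13.
  i=3: a_3=5, p_3 = 5*69 + 16 = 361, q_3 = 5*13 + 3 = 68.

5/1, 16/3, 69/13, 361/68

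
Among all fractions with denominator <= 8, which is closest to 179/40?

9/2

Expand x = 179/40 as a continued fraction with the Euclidean algorithm:
  179 = 4*40 + 19, so a_0 = 4.
  40 = 2*19 + 2, so a_1 = 2.
  19 = 9*2 + 1, so a_2 = 9.
  2 = 2*1 + 0, so a_3 = 2.
so x = [4; 2, 9, 2].
Convergents (p_i = a_i*p_{i-1} + p_{i-2}, q_i = a_i*q_{i-1} + q_{i-2} with p_{-2}=0, p_{-1}=1, q_{-2}=1, q_{-1}=0), until the denominator exceeds 8:
  i=0: a_0=4, p_0 = 4*1 + 0 = 4, q_0 = 4*0 + 1 = 1.
  i=1: a_1=2, p_1 = 2*4 + 1 = 9, q_1 = 2*1 + 0 = 2.
  i=2: a_2=9, p_2 = 9*9 + 4 = 85, q_2 = 9*2 + 1 = 19.
q_2 = 19 > 8, so the last convergent with denominator <= 8 is p_1/q_1 = 9/2.
The closest fraction with denominator <= 8 is either p_1/q_1 or the intermediate fraction (k*p_1 + p_0)/(k*q_1 + q_0) with the largest k >= 1 whose denominator stays <= 8; these approach x as k grows, and every other convergent or intermediate fraction in range is farther away.
Largest k: floor((8 - q_0)/q_1) = floor((8 - 1)/2) = 3.
That gives (3*9 + 4)/(3*2 + 1) = 31/7.
Compare the errors: |x - 9/2| = |179*2 - 9*40|/(40*2) = 2/80, and |x - 31/7| = |179*7 - 31*40|/(40*7) = 13/280.
Cross-multiplying, 2*280 = 560 < 1040 = 13*80, so 2/80 is smaller: the convergent 9/2 is closer to x than 31/7.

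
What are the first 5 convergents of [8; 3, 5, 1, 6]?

Using the convergent recurrence p_i = a_i*p_{i-1} + p_{i-2}, q_i = a_i*q_{i-1} + q_{i-2} with p_{-2}=0, p_{-1}=1, q_{-2}=1, q_{-1}=0:
  i=0: a_0=8, p_0 = 8*1 + 0 = 8, q_0 = 8*0 + 1 = 1.
  i=1: a_1=3, p_1 = 3*8 + 1 = 25, q_1 = 3*1 + 0 = 3.
  i=2: a_2=5, p_2 = 5*25 + 8 = 133, q_2 = 5*3 + 1 = 16.
  i=3: a_3=1, p_3 = 1*133 + 25 = 158, q_3 = 1*16 + 3 = 19.
  i=4: a_4=6, p_4 = 6*158 + 133 = 1081, q_4 = 6*19 + 16 = 130.

8/1, 25/3, 133/16, 158/19, 1081/130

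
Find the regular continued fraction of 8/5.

Run the Euclidean algorithm on 8 and 5; the successive quotients are the partial quotients a_0, a_1, ... (each step inverts the fractional part left over by the previous one):
  8 = 1*5 + 3, so a_0 = 1.
  5 = 1*3 + 2, so a_1 = 1.
  3 = 1*2 + 1, so a_2 = 1.
  2 = 2*1 + 0, so a_3 = 2.
The remainder reaches 0 after 4 divisions, so the expansion has 4 partial quotients, read off in order.

[1; 1, 1, 2]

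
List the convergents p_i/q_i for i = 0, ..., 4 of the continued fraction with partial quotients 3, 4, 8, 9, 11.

3/1, 13/4, 107/33, 976/301, 10843/3344

Using the convergent recurrence p_i = a_i*p_{i-1} + p_{i-2}, q_i = a_i*q_{i-1} + q_{i-2} with p_{-2}=0, p_{-1}=1, q_{-2}=1, q_{-1}=0:
  i=0: a_0=3, p_0 = 3*1 + 0 = 3, q_0 = 3*0 + 1 = 1.
  i=1: a_1=4, p_1 = 4*3 + 1 = 13, q_1 = 4*1 + 0 = 4.
  i=2: a_2=8, p_2 = 8*13 + 3 = 107, q_2 = 8*4 + 1 = 33.
  i=3: a_3=9, p_3 = 9*107 + 13 = 976, q_3 = 9*33 + 4 = 301.
  i=4: a_4=11, p_4 = 11*976 + 107 = 10843, q_4 = 11*301 + 33 = 3344.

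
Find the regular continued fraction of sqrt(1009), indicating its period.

[31; (1, 3, 3, 1, 62)]

Write x_i = (sqrt(1009) + m_i)/d_i with (m_0, d_0) = (0, 1). a_0 = floor(sqrt(1009)) = 31, since 31^2 = 961 <= 1009 < 1024 = 32^2.
Iterate m_{i+1} = d_i*a_i - m_i, d_{i+1} = (1009 - m_{i+1}^2)/d_i, a_{i+1} = floor((a_0 + m_{i+1})/d_{i+1}):
  m_1 = 1*31 - 0 = 31, d_1 = (1009 - 31^2)/1 = 48/1 = 48, a_1 = floor((31 + 31)/48) = 1.
  m_2 = 48*1 - 31 = 17, d_2 = (1009 - 17^2)/48 = 720/48 = 15, a_2 = floor((31 + 17)/15) = 3.
  m_3 = 15*3 - 17 = 28, d_3 = (1009 - 28^2)/15 = 225/15 = 15, a_3 = floor((31 + 28)/15) = 3.
  m_4 = 15*3 - 28 = 17, d_4 = (1009 - 17^2)/15 = 720/15 = 48, a_4 = floor((31 + 17)/48) = 1.
  m_5 = 48*1 - 17 = 31, d_5 = (1009 - 31^2)/48 = 48/48 = 1, a_5 = floor((31 + 31)/1) = 62.
  m_6 = 1*62 - 31 = 31, d_6 = (1009 - 31^2)/1 = 48/1 = 48: (m_6, d_6) = (m_1, d_1) = (31, 48), so from here the quotients repeat a_1, ..., a_5; the period length is 5.
Hence the expansion of sqrt(1009) is a_0 = 31 followed by the repeating block 1, 3, 3, 1, 62 (period 5).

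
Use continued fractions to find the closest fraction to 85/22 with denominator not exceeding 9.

Expand x = 85/22 as a continued fraction with the Euclidean algorithm:
  85 = 3*22 + 19, so a_0 = 3.
  22 = 1*19 + 3, so a_1 = 1.
  19 = 6*3 + 1, so a_2 = 6.
  3 = 3*1 + 0, so a_3 = 3.
so x = [3; 1, 6, 3].
Convergents (p_i = a_i*p_{i-1} + p_{i-2}, q_i = a_i*q_{i-1} + q_{i-2} with p_{-2}=0, p_{-1}=1, q_{-2}=1, q_{-1}=0), until the denominator exceeds 9:
  i=0: a_0=3, p_0 = 3*1 + 0 = 3, q_0 = 3*0 + 1 = 1.
  i=1: a_1=1, p_1 = 1*3 + 1 = 4, q_1 = 1*1 + 0 = 1.
  i=2: a_2=6, p_2 = 6*4 + 3 = 27, q_2 = 6*1 + 1 = 7.
  i=3: a_3=3, p_3 = 3*27 + 4 = 85, q_3 = 3*7 + 1 = 22.
q_3 = 22 > 9, so the last convergent with denominator <= 9 is p_2/q_2 = 27/7.
The closest fraction with denominator <= 9 is either p_2/q_2 or the intermediate fraction (k*p_2 + p_1)/(k*q_2 + q_1) with the largest k >= 1 whose denominator stays <= 9; these approach x as k grows, and every other convergent or intermediate fraction in range is farther away.
Largest k: floor((9 - q_1)/q_2) = floor((9 - 1)/7) = 1.
That gives (1*27 + 4)/(1*7 + 1) = 31/8.
Compare the errors: |x - 27/7| = |85*7 - 27*22|/(22*7) = 1/154, and |x - 31/8| = |85*8 - 31*22|/(22*8) = 2/176.
Cross-multiplying, 1*176 = 176 < 308 = 2*154, so 1/154 is smaller: the convergent 27/7 is closer to x than 31/8.

27/7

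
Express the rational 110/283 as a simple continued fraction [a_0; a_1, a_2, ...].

Run the Euclidean algorithm on 110 and 283; the successive quotients are the partial quotients a_0, a_1, ... (each step inverts the fractional part left over by the previous one):
  110 = 0*283 + 110, so a_0 = 0.
  283 = 2*110 + 63, so a_1 = 2.
  110 = 1*63 + 47, so a_2 = 1.
  63 = 1*47 + 16, so a_3 = 1.
  47 = 2*16 + 15, so a_4 = 2.
  16 = 1*15 + 1, so a_5 = 1.
  15 = 15*1 + 0, so a_6 = 15.
The remainder reaches 0 after 7 divisions, so the expansion has 7 partial quotients, read off in order.

[0; 2, 1, 1, 2, 1, 15]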